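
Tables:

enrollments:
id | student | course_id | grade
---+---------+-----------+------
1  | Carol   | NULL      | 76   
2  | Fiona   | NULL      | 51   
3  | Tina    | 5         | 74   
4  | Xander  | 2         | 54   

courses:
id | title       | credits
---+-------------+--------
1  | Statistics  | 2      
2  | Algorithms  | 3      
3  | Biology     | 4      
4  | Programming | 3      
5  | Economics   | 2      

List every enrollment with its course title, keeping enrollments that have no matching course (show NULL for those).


LEFT JOIN keeps every row from enrollments (the left table); where course_id has no match in courses, the course columns become NULL. Walk through each enrollment:
  - enrollment 1 (Carol): course_id=NULL, no match -> kept with NULL
  - enrollment 2 (Fiona): course_id=NULL, no match -> kept with NULL
  - enrollment 3 (Tina): course_id=5 -> matches Economics
  - enrollment 4 (Xander): course_id=2 -> matches Algorithms
All 4 rows appear; 2 have NULL course.

SQL:
SELECT a.student, b.title AS course
FROM enrollments a
LEFT JOIN courses b ON a.course_id = b.id

Result:
student | course    
--------+-----------
Carol   | NULL      
Fiona   | NULL      
Tina    | Economics 
Xander  | Algorithms


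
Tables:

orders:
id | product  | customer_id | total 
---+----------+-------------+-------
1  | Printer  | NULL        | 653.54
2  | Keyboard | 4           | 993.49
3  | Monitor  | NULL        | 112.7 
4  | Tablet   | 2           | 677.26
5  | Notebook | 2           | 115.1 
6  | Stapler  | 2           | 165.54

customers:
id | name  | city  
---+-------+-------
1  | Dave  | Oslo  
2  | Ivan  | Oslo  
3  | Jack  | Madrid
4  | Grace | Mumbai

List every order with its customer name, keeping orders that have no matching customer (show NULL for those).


LEFT JOIN keeps every row from orders (the left table); where customer_id has no match in customers, the customer columns become NULL. Walk through each order:
  - order 1 (Printer): customer_id=NULL, no match -> kept with NULL
  - order 2 (Keyboard): customer_id=4 -> matches Grace
  - order 3 (Monitor): customer_id=NULL, no match -> kept with NULL
  - order 4 (Tablet): customer_id=2 -> matches Ivan
  - order 5 (Notebook): customer_id=2 -> matches Ivan
  - order 6 (Stapler): customer_id=2 -> matches Ivan
All 6 rows appear; 2 have NULL customer.

SQL:
SELECT a.product, b.name AS customer
FROM orders a
LEFT JOIN customers b ON a.customer_id = b.id

Result:
product  | customer
---------+---------
Printer  | NULL    
Keyboard | Grace   
Monitor  | NULL    
Tablet   | Ivan    
Notebook | Ivan    
Stapler  | Ivan    


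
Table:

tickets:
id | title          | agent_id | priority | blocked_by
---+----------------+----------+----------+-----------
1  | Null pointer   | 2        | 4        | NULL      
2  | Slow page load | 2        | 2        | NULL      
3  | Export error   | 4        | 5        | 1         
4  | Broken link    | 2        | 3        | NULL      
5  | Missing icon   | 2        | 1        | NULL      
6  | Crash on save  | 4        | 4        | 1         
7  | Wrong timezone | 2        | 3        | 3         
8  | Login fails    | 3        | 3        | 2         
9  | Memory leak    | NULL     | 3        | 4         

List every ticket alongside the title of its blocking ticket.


This is a self-join: tickets is joined to a second copy of itself, matching each row's blocked_by to another row's id. Use LEFT JOIN so rows with blocked_by=NULL are kept.
  - ticket 1 (Null pointer): blocked_by=NULL -> NULL
  - ticket 2 (Slow page load): blocked_by=NULL -> NULL
  - ticket 3 (Export error): blocked_by=1 -> Null pointer
  - ticket 4 (Broken link): blocked_by=NULL -> NULL
  - ticket 5 (Missing icon): blocked_by=NULL -> NULL
  - ticket 6 (Crash on save): blocked_by=1 -> Null pointer
  - ticket 7 (Wrong timezone): blocked_by=3 -> Export error
  - ticket 8 (Login fails): blocked_by=2 -> Slow page load
  - ticket 9 (Memory leak): blocked_by=4 -> Broken link

SQL:
SELECT a.title AS item, b.title AS blocked_by
FROM tickets a
LEFT JOIN tickets b ON a.blocked_by = b.id

Result:
item           | blocked_by    
---------------+---------------
Null pointer   | NULL          
Slow page load | NULL          
Export error   | Null pointer  
Broken link    | NULL          
Missing icon   | NULL          
Crash on save  | Null pointer  
Wrong timezone | Export error  
Login fails    | Slow page load
Memory leak    | Broken link   


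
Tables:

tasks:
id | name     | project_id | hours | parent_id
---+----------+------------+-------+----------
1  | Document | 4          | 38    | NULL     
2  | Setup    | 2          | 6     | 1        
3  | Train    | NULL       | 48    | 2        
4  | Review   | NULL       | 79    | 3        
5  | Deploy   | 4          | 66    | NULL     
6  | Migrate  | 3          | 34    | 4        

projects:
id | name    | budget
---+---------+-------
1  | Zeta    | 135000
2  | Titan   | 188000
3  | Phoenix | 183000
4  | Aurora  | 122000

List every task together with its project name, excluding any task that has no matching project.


INNER JOIN keeps only tasks rows whose project_id matches an id in projects. Walk through each task:
  - task 1 (Document): project_id=4 -> matches Aurora
  - task 2 (Setup): project_id=2 -> matches Titan
  - task 3 (Train): project_id=NULL, no match -> dropped
  - task 4 (Review): project_id=NULL, no match -> dropped
  - task 5 (Deploy): project_id=4 -> matches Aurora
  - task 6 (Migrate): project_id=3 -> matches Phoenix
So 2 of 6 rows are dropped.

SQL:
SELECT a.name, b.name AS project
FROM tasks a
INNER JOIN projects b ON a.project_id = b.id

Result:
name     | project
---------+--------
Document | Aurora 
Setup    | Titan  
Deploy   | Aurora 
Migrate  | Phoenix


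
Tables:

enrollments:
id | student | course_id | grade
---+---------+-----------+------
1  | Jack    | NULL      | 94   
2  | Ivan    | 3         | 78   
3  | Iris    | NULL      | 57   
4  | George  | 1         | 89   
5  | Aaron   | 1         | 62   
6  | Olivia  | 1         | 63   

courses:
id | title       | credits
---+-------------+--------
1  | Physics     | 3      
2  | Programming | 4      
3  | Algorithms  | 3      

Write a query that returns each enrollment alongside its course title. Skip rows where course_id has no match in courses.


INNER JOIN keeps only enrollments rows whose course_id matches an id in courses. Walk through each enrollment:
  - enrollment 1 (Jack): course_id=NULL, no match -> dropped
  - enrollment 2 (Ivan): course_id=3 -> matches Algorithms
  - enrollment 3 (Iris): course_id=NULL, no match -> dropped
  - enrollment 4 (George): course_id=1 -> matches Physics
  - enrollment 5 (Aaron): course_id=1 -> matches Physics
  - enrollment 6 (Olivia): course_id=1 -> matches Physics
So 2 of 6 rows are dropped.

SQL:
SELECT a.student, b.title AS course
FROM enrollments a
INNER JOIN courses b ON a.course_id = b.id

Result:
student | course    
--------+-----------
Ivan    | Algorithms
George  | Physics   
Aaron   | Physics   
Olivia  | Physics   


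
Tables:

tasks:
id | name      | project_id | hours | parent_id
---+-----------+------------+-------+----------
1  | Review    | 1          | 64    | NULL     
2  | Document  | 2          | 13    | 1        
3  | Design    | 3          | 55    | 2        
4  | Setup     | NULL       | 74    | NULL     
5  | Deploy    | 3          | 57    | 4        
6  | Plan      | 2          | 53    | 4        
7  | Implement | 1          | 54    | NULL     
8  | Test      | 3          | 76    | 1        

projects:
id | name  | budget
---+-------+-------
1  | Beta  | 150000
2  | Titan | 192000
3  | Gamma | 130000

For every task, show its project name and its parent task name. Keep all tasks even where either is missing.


Two LEFT JOINs from the same base table tasks: one to projects via project_id, one to tasks itself via parent_id. Both are LEFT so every task is preserved.
Match against projects:
  - task 1 (Review): project_id=1 -> matches Beta
  - task 2 (Document): project_id=2 -> matches Titan
  - task 3 (Design): project_id=3 -> matches Gamma
  - task 4 (Setup): project_id=NULL, no match -> kept with NULL
  - task 5 (Deploy): project_id=3 -> matches Gamma
  - task 6 (Plan): project_id=2 -> matches Titan
  - task 7 (Implement): project_id=1 -> matches Beta
  - task 8 (Test): project_id=3 -> matches Gamma
Match against tasks (self):
  - task 1 (Review): parent_id=NULL -> NULL
  - task 2 (Document): parent_id=1 -> Review
  - task 3 (Design): parent_id=2 -> Document
  - task 4 (Setup): parent_id=NULL -> NULL
  - task 5 (Deploy): parent_id=4 -> Setup
  - task 6 (Plan): parent_id=4 -> Setup
  - task 7 (Implement): parent_id=NULL -> NULL
  - task 8 (Test): parent_id=1 -> Review

SQL:
SELECT a.name, b.name AS project, c.name AS parent
FROM tasks a
LEFT JOIN projects b ON a.project_id = b.id
LEFT JOIN tasks c ON a.parent_id = c.id

Result:
name      | project | parent  
----------+---------+---------
Review    | Beta    | NULL    
Document  | Titan   | Review  
Design    | Gamma   | Document
Setup     | NULL    | NULL    
Deploy    | Gamma   | Setup   
Plan      | Titan   | Setup   
Implement | Beta    | NULL    
Test      | Gamma   | Review  


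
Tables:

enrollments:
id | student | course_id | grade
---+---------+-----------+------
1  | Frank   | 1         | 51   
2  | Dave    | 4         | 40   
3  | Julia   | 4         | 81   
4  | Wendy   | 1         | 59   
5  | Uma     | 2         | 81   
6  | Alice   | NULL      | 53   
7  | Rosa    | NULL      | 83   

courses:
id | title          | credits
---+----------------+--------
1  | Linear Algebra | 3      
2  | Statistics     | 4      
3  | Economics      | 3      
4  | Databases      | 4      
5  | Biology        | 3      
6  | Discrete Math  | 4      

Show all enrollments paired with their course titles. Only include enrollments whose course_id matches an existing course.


INNER JOIN keeps only enrollments rows whose course_id matches an id in courses. Walk through each enrollment:
  - enrollment 1 (Frank): course_id=1 -> matches Linear Algebra
  - enrollment 2 (Dave): course_id=4 -> matches Databases
  - enrollment 3 (Julia): course_id=4 -> matches Databases
  - enrollment 4 (Wendy): course_id=1 -> matches Linear Algebra
  - enrollment 5 (Uma): course_id=2 -> matches Statistics
  - enrollment 6 (Alice): course_id=NULL, no match -> dropped
  - enrollment 7 (Rosa): course_id=NULL, no match -> dropped
So 2 of 7 rows are dropped.

SQL:
SELECT a.student, b.title AS course
FROM enrollments a
INNER JOIN courses b ON a.course_id = b.id

Result:
student | course        
--------+---------------
Frank   | Linear Algebra
Dave    | Databases     
Julia   | Databases     
Wendy   | Linear Algebra
Uma     | Statistics    


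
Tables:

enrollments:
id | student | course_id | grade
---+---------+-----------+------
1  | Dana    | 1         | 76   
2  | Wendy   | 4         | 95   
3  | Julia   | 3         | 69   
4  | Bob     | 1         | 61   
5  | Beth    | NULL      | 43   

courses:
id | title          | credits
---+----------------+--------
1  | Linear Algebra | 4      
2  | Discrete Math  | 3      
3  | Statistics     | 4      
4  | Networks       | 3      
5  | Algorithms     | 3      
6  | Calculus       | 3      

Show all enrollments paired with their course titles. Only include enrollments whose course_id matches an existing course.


INNER JOIN keeps only enrollments rows whose course_id matches an id in courses. Walk through each enrollment:
  - enrollment 1 (Dana): course_id=1 -> matches Linear Algebra
  - enrollment 2 (Wendy): course_id=4 -> matches Networks
  - enrollment 3 (Julia): course_id=3 -> matches Statistics
  - enrollment 4 (Bob): course_id=1 -> matches Linear Algebra
  - enrollment 5 (Beth): course_id=NULL, no match -> dropped
So 1 of 5 rows is dropped.

SQL:
SELECT a.student, b.title AS course
FROM enrollments a
INNER JOIN courses b ON a.course_id = b.id

Result:
student | course        
--------+---------------
Dana    | Linear Algebra
Wendy   | Networks      
Julia   | Statistics    
Bob     | Linear Algebra


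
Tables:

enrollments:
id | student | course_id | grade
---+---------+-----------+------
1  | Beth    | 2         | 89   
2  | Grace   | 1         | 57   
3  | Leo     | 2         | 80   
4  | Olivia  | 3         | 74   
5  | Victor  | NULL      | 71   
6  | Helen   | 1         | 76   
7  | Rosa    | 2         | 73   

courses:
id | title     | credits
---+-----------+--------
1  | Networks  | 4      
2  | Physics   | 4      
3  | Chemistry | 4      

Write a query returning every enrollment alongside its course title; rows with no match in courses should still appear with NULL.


LEFT JOIN keeps every row from enrollments (the left table); where course_id has no match in courses, the course columns become NULL. Walk through each enrollment:
  - enrollment 1 (Beth): course_id=2 -> matches Physics
  - enrollment 2 (Grace): course_id=1 -> matches Networks
  - enrollment 3 (Leo): course_id=2 -> matches Physics
  - enrollment 4 (Olivia): course_id=3 -> matches Chemistry
  - enrollment 5 (Victor): course_id=NULL, no match -> kept with NULL
  - enrollment 6 (Helen): course_id=1 -> matches Networks
  - enrollment 7 (Rosa): course_id=2 -> matches Physics
All 7 rows appear; 1 has NULL course.

SQL:
SELECT a.student, b.title AS course
FROM enrollments a
LEFT JOIN courses b ON a.course_id = b.id

Result:
student | course   
--------+----------
Beth    | Physics  
Grace   | Networks 
Leo     | Physics  
Olivia  | Chemistry
Victor  | NULL     
Helen   | Networks 
Rosa    | Physics  


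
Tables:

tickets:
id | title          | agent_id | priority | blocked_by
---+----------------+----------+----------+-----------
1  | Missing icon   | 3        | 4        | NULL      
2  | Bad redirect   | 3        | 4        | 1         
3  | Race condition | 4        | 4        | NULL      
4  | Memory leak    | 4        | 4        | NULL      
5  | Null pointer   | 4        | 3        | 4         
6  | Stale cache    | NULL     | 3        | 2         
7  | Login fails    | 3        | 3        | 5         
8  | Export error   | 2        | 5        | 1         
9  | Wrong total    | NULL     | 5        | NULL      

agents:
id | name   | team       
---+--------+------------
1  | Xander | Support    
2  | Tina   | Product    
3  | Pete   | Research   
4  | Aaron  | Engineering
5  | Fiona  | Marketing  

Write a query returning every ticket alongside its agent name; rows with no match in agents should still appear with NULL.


LEFT JOIN keeps every row from tickets (the left table); where agent_id has no match in agents, the agent columns become NULL. Walk through each ticket:
  - ticket 1 (Missing icon): agent_id=3 -> matches Pete
  - ticket 2 (Bad redirect): agent_id=3 -> matches Pete
  - ticket 3 (Race condition): agent_id=4 -> matches Aaron
  - ticket 4 (Memory leak): agent_id=4 -> matches Aaron
  - ticket 5 (Null pointer): agent_id=4 -> matches Aaron
  - ticket 6 (Stale cache): agent_id=NULL, no match -> kept with NULL
  - ticket 7 (Login fails): agent_id=3 -> matches Pete
  - ticket 8 (Export error): agent_id=2 -> matches Tina
  - ticket 9 (Wrong total): agent_id=NULL, no match -> kept with NULL
All 9 rows appear; 2 have NULL agent.

SQL:
SELECT a.title, b.name AS agent
FROM tickets a
LEFT JOIN agents b ON a.agent_id = b.id

Result:
title          | agent
---------------+------
Missing icon   | Pete 
Bad redirect   | Pete 
Race condition | Aaron
Memory leak    | Aaron
Null pointer   | Aaron
Stale cache    | NULL 
Login fails    | Pete 
Export error   | Tina 
Wrong total    | NULL 


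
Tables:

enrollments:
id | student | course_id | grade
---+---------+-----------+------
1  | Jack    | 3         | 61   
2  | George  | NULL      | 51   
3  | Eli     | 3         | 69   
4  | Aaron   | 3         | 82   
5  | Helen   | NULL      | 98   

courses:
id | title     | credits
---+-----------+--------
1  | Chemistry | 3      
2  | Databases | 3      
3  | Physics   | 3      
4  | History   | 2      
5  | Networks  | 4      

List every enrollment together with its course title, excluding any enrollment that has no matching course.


INNER JOIN keeps only enrollments rows whose course_id matches an id in courses. Walk through each enrollment:
  - enrollment 1 (Jack): course_id=3 -> matches Physics
  - enrollment 2 (George): course_id=NULL, no match -> dropped
  - enrollment 3 (Eli): course_id=3 -> matches Physics
  - enrollment 4 (Aaron): course_id=3 -> matches Physics
  - enrollment 5 (Helen): course_id=NULL, no match -> dropped
So 2 of 5 rows are dropped.

SQL:
SELECT a.student, b.title AS course
FROM enrollments a
INNER JOIN courses b ON a.course_id = b.id

Result:
student | course 
--------+--------
Jack    | Physics
Eli     | Physics
Aaron   | Physics


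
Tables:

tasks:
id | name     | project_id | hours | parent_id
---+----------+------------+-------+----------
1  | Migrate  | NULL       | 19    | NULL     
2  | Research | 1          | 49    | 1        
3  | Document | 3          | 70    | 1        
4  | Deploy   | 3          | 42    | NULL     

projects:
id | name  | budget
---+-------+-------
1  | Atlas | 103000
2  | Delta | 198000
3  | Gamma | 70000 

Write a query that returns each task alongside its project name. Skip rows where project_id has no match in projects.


INNER JOIN keeps only tasks rows whose project_id matches an id in projects. Walk through each task:
  - task 1 (Migrate): project_id=NULL, no match -> dropped
  - task 2 (Research): project_id=1 -> matches Atlas
  - task 3 (Document): project_id=3 -> matches Gamma
  - task 4 (Deploy): project_id=3 -> matches Gamma
So 1 of 4 rows is dropped.

SQL:
SELECT a.name, b.name AS project
FROM tasks a
INNER JOIN projects b ON a.project_id = b.id

Result:
name     | project
---------+--------
Research | Atlas  
Document | Gamma  
Deploy   | Gamma  


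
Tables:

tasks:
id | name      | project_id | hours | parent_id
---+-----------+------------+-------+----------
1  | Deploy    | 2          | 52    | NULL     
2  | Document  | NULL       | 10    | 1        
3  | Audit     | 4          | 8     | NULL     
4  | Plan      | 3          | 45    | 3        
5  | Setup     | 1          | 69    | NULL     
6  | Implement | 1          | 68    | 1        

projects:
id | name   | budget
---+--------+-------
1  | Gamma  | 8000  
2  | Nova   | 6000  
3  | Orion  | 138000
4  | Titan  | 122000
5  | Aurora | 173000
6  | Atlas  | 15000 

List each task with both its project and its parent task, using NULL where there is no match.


Two LEFT JOINs from the same base table tasks: one to projects via project_id, one to tasks itself via parent_id. Both are LEFT so every task is preserved.
Match against projects:
  - task 1 (Deploy): project_id=2 -> matches Nova
  - task 2 (Document): project_id=NULL, no match -> kept with NULL
  - task 3 (Audit): project_id=4 -> matches Titan
  - task 4 (Plan): project_id=3 -> matches Orion
  - task 5 (Setup): project_id=1 -> matches Gamma
  - task 6 (Implement): project_id=1 -> matches Gamma
Match against tasks (self):
  - task 1 (Deploy): parent_id=NULL -> NULL
  - task 2 (Document): parent_id=1 -> Deploy
  - task 3 (Audit): parent_id=NULL -> NULL
  - task 4 (Plan): parent_id=3 -> Audit
  - task 5 (Setup): parent_id=NULL -> NULL
  - task 6 (Implement): parent_id=1 -> Deploy

SQL:
SELECT a.name, b.name AS project, c.name AS parent
FROM tasks a
LEFT JOIN projects b ON a.project_id = b.id
LEFT JOIN tasks c ON a.parent_id = c.id

Result:
name      | project | parent
----------+---------+-------
Deploy    | Nova    | NULL  
Document  | NULL    | Deploy
Audit     | Titan   | NULL  
Plan      | Orion   | Audit 
Setup     | Gamma   | NULL  
Implement | Gamma   | Deploy


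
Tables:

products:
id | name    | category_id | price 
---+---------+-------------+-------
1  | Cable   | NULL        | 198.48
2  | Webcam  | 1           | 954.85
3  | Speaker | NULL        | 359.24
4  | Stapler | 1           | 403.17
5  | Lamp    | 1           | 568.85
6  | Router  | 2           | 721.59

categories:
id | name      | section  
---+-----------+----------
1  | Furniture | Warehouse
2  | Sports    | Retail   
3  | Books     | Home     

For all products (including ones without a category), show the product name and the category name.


LEFT JOIN keeps every row from products (the left table); where category_id has no match in categories, the category columns become NULL. Walk through each product:
  - product 1 (Cable): category_id=NULL, no match -> kept with NULL
  - product 2 (Webcam): category_id=1 -> matches Furniture
  - product 3 (Speaker): category_id=NULL, no match -> kept with NULL
  - product 4 (Stapler): category_id=1 -> matches Furniture
  - product 5 (Lamp): category_id=1 -> matches Furniture
  - product 6 (Router): category_id=2 -> matches Sports
All 6 rows appear; 2 have NULL category.

SQL:
SELECT a.name, b.name AS category
FROM products a
LEFT JOIN categories b ON a.category_id = b.id

Result:
name    | category 
--------+----------
Cable   | NULL     
Webcam  | Furniture
Speaker | NULL     
Stapler | Furniture
Lamp    | Furniture
Router  | Sports   


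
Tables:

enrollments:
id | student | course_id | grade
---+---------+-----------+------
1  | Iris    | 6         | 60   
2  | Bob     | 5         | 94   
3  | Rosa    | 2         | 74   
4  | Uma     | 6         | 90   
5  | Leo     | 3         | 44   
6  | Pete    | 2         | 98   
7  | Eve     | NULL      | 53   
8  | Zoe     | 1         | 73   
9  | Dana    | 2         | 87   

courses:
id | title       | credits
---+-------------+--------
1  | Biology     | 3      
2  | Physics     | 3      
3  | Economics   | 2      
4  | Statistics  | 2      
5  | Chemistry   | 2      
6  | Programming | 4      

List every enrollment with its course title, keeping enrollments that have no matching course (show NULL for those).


LEFT JOIN keeps every row from enrollments (the left table); where course_id has no match in courses, the course columns become NULL. Walk through each enrollment:
  - enrollment 1 (Iris): course_id=6 -> matches Programming
  - enrollment 2 (Bob): course_id=5 -> matches Chemistry
  - enrollment 3 (Rosa): course_id=2 -> matches Physics
  - enrollment 4 (Uma): course_id=6 -> matches Programming
  - enrollment 5 (Leo): course_id=3 -> matches Economics
  - enrollment 6 (Pete): course_id=2 -> matches Physics
  - enrollment 7 (Eve): course_id=NULL, no match -> kept with NULL
  - enrollment 8 (Zoe): course_id=1 -> matches Biology
  - enrollment 9 (Dana): course_id=2 -> matches Physics
All 9 rows appear; 1 has NULL course.

SQL:
SELECT a.student, b.title AS course
FROM enrollments a
LEFT JOIN courses b ON a.course_id = b.id

Result:
student | course     
--------+------------
Iris    | Programming
Bob     | Chemistry  
Rosa    | Physics    
Uma     | Programming
Leo     | Economics  
Pete    | Physics    
Eve     | NULL       
Zoe     | Biology    
Dana    | Physics    


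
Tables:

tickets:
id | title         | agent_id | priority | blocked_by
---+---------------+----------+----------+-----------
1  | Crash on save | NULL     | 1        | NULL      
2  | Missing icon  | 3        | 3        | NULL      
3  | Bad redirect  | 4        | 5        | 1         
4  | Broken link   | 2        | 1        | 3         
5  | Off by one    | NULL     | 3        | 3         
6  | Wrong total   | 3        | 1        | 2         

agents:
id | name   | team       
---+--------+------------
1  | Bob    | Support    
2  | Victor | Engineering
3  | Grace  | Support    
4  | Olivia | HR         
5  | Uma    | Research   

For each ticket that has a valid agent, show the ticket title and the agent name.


INNER JOIN keeps only tickets rows whose agent_id matches an id in agents. Walk through each ticket:
  - ticket 1 (Crash on save): agent_id=NULL, no match -> dropped
  - ticket 2 (Missing icon): agent_id=3 -> matches Grace
  - ticket 3 (Bad redirect): agent_id=4 -> matches Olivia
  - ticket 4 (Broken link): agent_id=2 -> matches Victor
  - ticket 5 (Off by one): agent_id=NULL, no match -> dropped
  - ticket 6 (Wrong total): agent_id=3 -> matches Grace
So 2 of 6 rows are dropped.

SQL:
SELECT a.title, b.name AS agent
FROM tickets a
INNER JOIN agents b ON a.agent_id = b.id

Result:
title        | agent 
-------------+-------
Missing icon | Grace 
Bad redirect | Olivia
Broken link  | Victor
Wrong total  | Grace 


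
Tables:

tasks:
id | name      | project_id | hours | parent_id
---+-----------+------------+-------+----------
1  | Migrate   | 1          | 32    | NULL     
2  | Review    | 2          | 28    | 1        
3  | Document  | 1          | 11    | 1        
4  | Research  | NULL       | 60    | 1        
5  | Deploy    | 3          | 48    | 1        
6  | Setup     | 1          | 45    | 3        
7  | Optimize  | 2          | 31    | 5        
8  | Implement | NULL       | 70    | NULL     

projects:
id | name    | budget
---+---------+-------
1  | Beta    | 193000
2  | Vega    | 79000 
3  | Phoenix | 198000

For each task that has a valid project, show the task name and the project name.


INNER JOIN keeps only tasks rows whose project_id matches an id in projects. Walk through each task:
  - task 1 (Migrate): project_id=1 -> matches Beta
  - task 2 (Review): project_id=2 -> matches Vega
  - task 3 (Document): project_id=1 -> matches Beta
  - task 4 (Research): project_id=NULL, no match -> dropped
  - task 5 (Deploy): project_id=3 -> matches Phoenix
  - task 6 (Setup): project_id=1 -> matches Beta
  - task 7 (Optimize): project_id=2 -> matches Vega
  - task 8 (Implement): project_id=NULL, no match -> dropped
So 2 of 8 rows are dropped.

SQL:
SELECT a.name, b.name AS project
FROM tasks a
INNER JOIN projects b ON a.project_id = b.id

Result:
name     | project
---------+--------
Migrate  | Beta   
Review   | Vega   
Document | Beta   
Deploy   | Phoenix
Setup    | Beta   
Optimize | Vega   


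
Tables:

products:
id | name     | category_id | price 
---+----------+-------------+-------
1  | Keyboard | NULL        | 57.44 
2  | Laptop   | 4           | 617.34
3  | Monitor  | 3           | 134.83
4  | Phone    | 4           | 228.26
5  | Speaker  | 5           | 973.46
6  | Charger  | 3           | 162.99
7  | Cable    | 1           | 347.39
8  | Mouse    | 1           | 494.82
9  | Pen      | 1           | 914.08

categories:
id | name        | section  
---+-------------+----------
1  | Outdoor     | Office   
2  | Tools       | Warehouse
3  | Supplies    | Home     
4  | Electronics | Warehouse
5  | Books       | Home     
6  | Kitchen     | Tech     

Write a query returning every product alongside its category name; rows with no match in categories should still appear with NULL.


LEFT JOIN keeps every row from products (the left table); where category_id has no match in categories, the category columns become NULL. Walk through each product:
  - product 1 (Keyboard): category_id=NULL, no match -> kept with NULL
  - product 2 (Laptop): category_id=4 -> matches Electronics
  - product 3 (Monitor): category_id=3 -> matches Supplies
  - product 4 (Phone): category_id=4 -> matches Electronics
  - product 5 (Speaker): category_id=5 -> matches Books
  - product 6 (Charger): category_id=3 -> matches Supplies
  - product 7 (Cable): category_id=1 -> matches Outdoor
  - product 8 (Mouse): category_id=1 -> matches Outdoor
  - product 9 (Pen): category_id=1 -> matches Outdoor
All 9 rows appear; 1 has NULL category.

SQL:
SELECT a.name, b.name AS category
FROM products a
LEFT JOIN categories b ON a.category_id = b.id

Result:
name     | category   
---------+------------
Keyboard | NULL       
Laptop   | Electronics
Monitor  | Supplies   
Phone    | Electronics
Speaker  | Books      
Charger  | Supplies   
Cable    | Outdoor    
Mouse    | Outdoor    
Pen      | Outdoor    


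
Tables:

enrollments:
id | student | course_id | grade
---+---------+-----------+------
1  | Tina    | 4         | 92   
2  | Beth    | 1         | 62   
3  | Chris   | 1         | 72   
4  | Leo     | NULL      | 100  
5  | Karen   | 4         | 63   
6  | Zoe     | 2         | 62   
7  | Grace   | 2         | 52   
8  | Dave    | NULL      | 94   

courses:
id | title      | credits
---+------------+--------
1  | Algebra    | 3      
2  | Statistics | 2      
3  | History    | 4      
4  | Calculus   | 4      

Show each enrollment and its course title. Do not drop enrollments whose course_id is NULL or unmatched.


LEFT JOIN keeps every row from enrollments (the left table); where course_id has no match in courses, the course columns become NULL. Walk through each enrollment:
  - enrollment 1 (Tina): course_id=4 -> matches Calculus
  - enrollment 2 (Beth): course_id=1 -> matches Algebra
  - enrollment 3 (Chris): course_id=1 -> matches Algebra
  - enrollment 4 (Leo): course_id=NULL, no match -> kept with NULL
  - enrollment 5 (Karen): course_id=4 -> matches Calculus
  - enrollment 6 (Zoe): course_id=2 -> matches Statistics
  - enrollment 7 (Grace): course_id=2 -> matches Statistics
  - enrollment 8 (Dave): course_id=NULL, no match -> kept with NULL
All 8 rows appear; 2 have NULL course.

SQL:
SELECT a.student, b.title AS course
FROM enrollments a
LEFT JOIN courses b ON a.course_id = b.id

Result:
student | course    
--------+-----------
Tina    | Calculus  
Beth    | Algebra   
Chris   | Algebra   
Leo     | NULL      
Karen   | Calculus  
Zoe     | Statistics
Grace   | Statistics
Dave    | NULL      


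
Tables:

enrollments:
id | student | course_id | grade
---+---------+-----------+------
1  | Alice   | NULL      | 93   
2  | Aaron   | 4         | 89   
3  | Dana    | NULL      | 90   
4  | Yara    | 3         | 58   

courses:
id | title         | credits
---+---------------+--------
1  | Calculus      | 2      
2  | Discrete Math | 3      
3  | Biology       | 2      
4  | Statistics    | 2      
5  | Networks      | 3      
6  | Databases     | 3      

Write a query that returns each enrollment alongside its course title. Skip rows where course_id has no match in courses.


INNER JOIN keeps only enrollments rows whose course_id matches an id in courses. Walk through each enrollment:
  - enrollment 1 (Alice): course_id=NULL, no match -> dropped
  - enrollment 2 (Aaron): course_id=4 -> matches Statistics
  - enrollment 3 (Dana): course_id=NULL, no match -> dropped
  - enrollment 4 (Yara): course_id=3 -> matches Biology
So 2 of 4 rows are dropped.

SQL:
SELECT a.student, b.title AS course
FROM enrollments a
INNER JOIN courses b ON a.course_id = b.id

Result:
student | course    
--------+-----------
Aaron   | Statistics
Yara    | Biology   


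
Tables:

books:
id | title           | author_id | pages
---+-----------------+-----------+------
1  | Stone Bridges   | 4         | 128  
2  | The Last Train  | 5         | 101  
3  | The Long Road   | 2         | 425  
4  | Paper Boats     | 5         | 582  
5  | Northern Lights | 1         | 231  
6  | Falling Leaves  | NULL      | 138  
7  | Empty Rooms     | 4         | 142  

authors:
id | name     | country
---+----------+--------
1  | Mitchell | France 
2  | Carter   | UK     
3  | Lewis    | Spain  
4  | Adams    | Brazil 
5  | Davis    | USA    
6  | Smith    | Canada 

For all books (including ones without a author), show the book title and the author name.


LEFT JOIN keeps every row from books (the left table); where author_id has no match in authors, the author columns become NULL. Walk through each book:
  - book 1 (Stone Bridges): author_id=4 -> matches Adams
  - book 2 (The Last Train): author_id=5 -> matches Davis
  - book 3 (The Long Road): author_id=2 -> matches Carter
  - book 4 (Paper Boats): author_id=5 -> matches Davis
  - book 5 (Northern Lights): author_id=1 -> matches Mitchell
  - book 6 (Falling Leaves): author_id=NULL, no match -> kept with NULL
  - book 7 (Empty Rooms): author_id=4 -> matches Adams
All 7 rows appear; 1 has NULL author.

SQL:
SELECT a.title, b.name AS author
FROM books a
LEFT JOIN authors b ON a.author_id = b.id

Result:
title           | author  
----------------+---------
Stone Bridges   | Adams   
The Last Train  | Davis   
The Long Road   | Carter  
Paper Boats     | Davis   
Northern Lights | Mitchell
Falling Leaves  | NULL    
Empty Rooms     | Adams   


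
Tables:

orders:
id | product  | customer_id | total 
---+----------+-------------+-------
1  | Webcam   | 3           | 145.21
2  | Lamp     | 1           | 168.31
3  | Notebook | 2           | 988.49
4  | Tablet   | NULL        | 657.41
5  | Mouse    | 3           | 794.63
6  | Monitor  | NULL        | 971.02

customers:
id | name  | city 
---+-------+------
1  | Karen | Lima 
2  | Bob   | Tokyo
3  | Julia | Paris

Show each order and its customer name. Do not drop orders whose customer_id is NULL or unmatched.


LEFT JOIN keeps every row from orders (the left table); where customer_id has no match in customers, the customer columns become NULL. Walk through each order:
  - order 1 (Webcam): customer_id=3 -> matches Julia
  - order 2 (Lamp): customer_id=1 -> matches Karen
  - order 3 (Notebook): customer_id=2 -> matches Bob
  - order 4 (Tablet): customer_id=NULL, no match -> kept with NULL
  - order 5 (Mouse): customer_id=3 -> matches Julia
  - order 6 (Monitor): customer_id=NULL, no match -> kept with NULL
All 6 rows appear; 2 have NULL customer.

SQL:
SELECT a.product, b.name AS customer
FROM orders a
LEFT JOIN customers b ON a.customer_id = b.id

Result:
product  | customer
---------+---------
Webcam   | Julia   
Lamp     | Karen   
Notebook | Bob     
Tablet   | NULL    
Mouse    | Julia   
Monitor  | NULL    


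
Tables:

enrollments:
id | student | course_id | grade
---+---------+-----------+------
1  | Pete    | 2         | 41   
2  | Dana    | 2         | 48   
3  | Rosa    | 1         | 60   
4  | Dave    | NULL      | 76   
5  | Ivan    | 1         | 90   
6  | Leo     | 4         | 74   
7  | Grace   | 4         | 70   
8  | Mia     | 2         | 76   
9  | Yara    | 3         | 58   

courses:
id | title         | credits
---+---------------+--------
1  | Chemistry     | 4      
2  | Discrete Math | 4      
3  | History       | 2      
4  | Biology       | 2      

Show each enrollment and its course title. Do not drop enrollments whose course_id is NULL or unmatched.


LEFT JOIN keeps every row from enrollments (the left table); where course_id has no match in courses, the course columns become NULL. Walk through each enrollment:
  - enrollment 1 (Pete): course_id=2 -> matches Discrete Math
  - enrollment 2 (Dana): course_id=2 -> matches Discrete Math
  - enrollment 3 (Rosa): course_id=1 -> matches Chemistry
  - enrollment 4 (Dave): course_id=NULL, no match -> kept with NULL
  - enrollment 5 (Ivan): course_id=1 -> matches Chemistry
  - enrollment 6 (Leo): course_id=4 -> matches Biology
  - enrollment 7 (Grace): course_id=4 -> matches Biology
  - enrollment 8 (Mia): course_id=2 -> matches Discrete Math
  - enrollment 9 (Yara): course_id=3 -> matches History
All 9 rows appear; 1 has NULL course.

SQL:
SELECT a.student, b.title AS course
FROM enrollments a
LEFT JOIN courses b ON a.course_id = b.id

Result:
student | course       
--------+--------------
Pete    | Discrete Math
Dana    | Discrete Math
Rosa    | Chemistry    
Dave    | NULL         
Ivan    | Chemistry    
Leo     | Biology      
Grace   | Biology      
Mia     | Discrete Math
Yara    | History      


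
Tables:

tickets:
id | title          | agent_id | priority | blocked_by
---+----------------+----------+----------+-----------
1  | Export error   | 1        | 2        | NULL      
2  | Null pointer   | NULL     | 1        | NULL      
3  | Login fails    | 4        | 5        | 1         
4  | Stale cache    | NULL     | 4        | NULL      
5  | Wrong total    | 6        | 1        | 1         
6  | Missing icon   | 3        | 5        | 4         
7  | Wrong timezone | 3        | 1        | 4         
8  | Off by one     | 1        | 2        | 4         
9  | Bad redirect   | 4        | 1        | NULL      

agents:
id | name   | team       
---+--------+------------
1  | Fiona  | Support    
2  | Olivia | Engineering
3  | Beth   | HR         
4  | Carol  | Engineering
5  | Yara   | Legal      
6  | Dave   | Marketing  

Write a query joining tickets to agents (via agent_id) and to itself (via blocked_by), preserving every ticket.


Two LEFT JOINs from the same base table tickets: one to agents via agent_id, one to tickets itself via blocked_by. Both are LEFT so every ticket is preserved.
Match against agents:
  - ticket 1 (Export error): agent_id=1 -> matches Fiona
  - ticket 2 (Null pointer): agent_id=NULL, no match -> kept with NULL
  - ticket 3 (Login fails): agent_id=4 -> matches Carol
  - ticket 4 (Stale cache): agent_id=NULL, no match -> kept with NULL
  - ticket 5 (Wrong total): agent_id=6 -> matches Dave
  - ticket 6 (Missing icon): agent_id=3 -> matches Beth
  - ticket 7 (Wrong timezone): agent_id=3 -> matches Beth
  - ticket 8 (Off by one): agent_id=1 -> matches Fiona
  - ticket 9 (Bad redirect): agent_id=4 -> matches Carol
Match against tickets (self):
  - ticket 1 (Export error): blocked_by=NULL -> NULL
  - ticket 2 (Null pointer): blocked_by=NULL -> NULL
  - ticket 3 (Login fails): blocked_by=1 -> Export error
  - ticket 4 (Stale cache): blocked_by=NULL -> NULL
  - ticket 5 (Wrong total): blocked_by=1 -> Export error
  - ticket 6 (Missing icon): blocked_by=4 -> Stale cache
  - ticket 7 (Wrong timezone): blocked_by=4 -> Stale cache
  - ticket 8 (Off by one): blocked_by=4 -> Stale cache
  - ticket 9 (Bad redirect): blocked_by=NULL -> NULL

SQL:
SELECT a.title, b.name AS agent, c.title AS blocked_by
FROM tickets a
LEFT JOIN agents b ON a.agent_id = b.id
LEFT JOIN tickets c ON a.blocked_by = c.id

Result:
title          | agent | blocked_by  
---------------+-------+-------------
Export error   | Fiona | NULL        
Null pointer   | NULL  | NULL        
Login fails    | Carol | Export error
Stale cache    | NULL  | NULL        
Wrong total    | Dave  | Export error
Missing icon   | Beth  | Stale cache 
Wrong timezone | Beth  | Stale cache 
Off by one     | Fiona | Stale cache 
Bad redirect   | Carol | NULL        


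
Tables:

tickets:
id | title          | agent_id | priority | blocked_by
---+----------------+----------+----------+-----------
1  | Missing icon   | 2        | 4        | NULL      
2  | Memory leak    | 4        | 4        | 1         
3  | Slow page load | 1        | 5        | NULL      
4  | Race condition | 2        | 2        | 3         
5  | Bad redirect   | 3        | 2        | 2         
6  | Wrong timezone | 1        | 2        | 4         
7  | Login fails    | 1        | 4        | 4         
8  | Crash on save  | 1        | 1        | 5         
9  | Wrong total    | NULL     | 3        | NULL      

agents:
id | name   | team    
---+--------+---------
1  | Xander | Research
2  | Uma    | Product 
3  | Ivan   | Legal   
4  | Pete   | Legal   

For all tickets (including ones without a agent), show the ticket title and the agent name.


LEFT JOIN keeps every row from tickets (the left table); where agent_id has no match in agents, the agent columns become NULL. Walk through each ticket:
  - ticket 1 (Missing icon): agent_id=2 -> matches Uma
  - ticket 2 (Memory leak): agent_id=4 -> matches Pete
  - ticket 3 (Slow page load): agent_id=1 -> matches Xander
  - ticket 4 (Race condition): agent_id=2 -> matches Uma
  - ticket 5 (Bad redirect): agent_id=3 -> matches Ivan
  - ticket 6 (Wrong timezone): agent_id=1 -> matches Xander
  - ticket 7 (Login fails): agent_id=1 -> matches Xander
  - ticket 8 (Crash on save): agent_id=1 -> matches Xander
  - ticket 9 (Wrong total): agent_id=NULL, no match -> kept with NULL
All 9 rows appear; 1 has NULL agent.

SQL:
SELECT a.title, b.name AS agent
FROM tickets a
LEFT JOIN agents b ON a.agent_id = b.id

Result:
title          | agent 
---------------+-------
Missing icon   | Uma   
Memory leak    | Pete  
Slow page load | Xander
Race condition | Uma   
Bad redirect   | Ivan  
Wrong timezone | Xander
Login fails    | Xander
Crash on save  | Xander
Wrong total    | NULL  


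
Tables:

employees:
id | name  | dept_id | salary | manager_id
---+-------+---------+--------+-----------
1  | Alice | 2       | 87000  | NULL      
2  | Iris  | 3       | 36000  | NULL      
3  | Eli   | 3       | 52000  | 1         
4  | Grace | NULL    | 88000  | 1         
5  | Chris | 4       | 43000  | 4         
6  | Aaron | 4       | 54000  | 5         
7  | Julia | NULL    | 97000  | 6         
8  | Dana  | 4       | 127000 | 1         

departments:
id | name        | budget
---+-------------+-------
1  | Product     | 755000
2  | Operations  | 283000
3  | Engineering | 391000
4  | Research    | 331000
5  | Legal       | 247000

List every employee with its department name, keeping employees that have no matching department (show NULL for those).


LEFT JOIN keeps every row from employees (the left table); where dept_id has no match in departments, the department columns become NULL. Walk through each employee:
  - employee 1 (Alice): dept_id=2 -> matches Operations
  - employee 2 (Iris): dept_id=3 -> matches Engineering
  - employee 3 (Eli): dept_id=3 -> matches Engineering
  - employee 4 (Grace): dept_id=NULL, no match -> kept with NULL
  - employee 5 (Chris): dept_id=4 -> matches Research
  - employee 6 (Aaron): dept_id=4 -> matches Research
  - employee 7 (Julia): dept_id=NULL, no match -> kept with NULL
  - employee 8 (Dana): dept_id=4 -> matches Research
All 8 rows appear; 2 have NULL department.

SQL:
SELECT a.name, b.name AS department
FROM employees a
LEFT JOIN departments b ON a.dept_id = b.id

Result:
name  | department 
------+------------
Alice | Operations 
Iris  | Engineering
Eli   | Engineering
Grace | NULL       
Chris | Research   
Aaron | Research   
Julia | NULL       
Dana  | Research   
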